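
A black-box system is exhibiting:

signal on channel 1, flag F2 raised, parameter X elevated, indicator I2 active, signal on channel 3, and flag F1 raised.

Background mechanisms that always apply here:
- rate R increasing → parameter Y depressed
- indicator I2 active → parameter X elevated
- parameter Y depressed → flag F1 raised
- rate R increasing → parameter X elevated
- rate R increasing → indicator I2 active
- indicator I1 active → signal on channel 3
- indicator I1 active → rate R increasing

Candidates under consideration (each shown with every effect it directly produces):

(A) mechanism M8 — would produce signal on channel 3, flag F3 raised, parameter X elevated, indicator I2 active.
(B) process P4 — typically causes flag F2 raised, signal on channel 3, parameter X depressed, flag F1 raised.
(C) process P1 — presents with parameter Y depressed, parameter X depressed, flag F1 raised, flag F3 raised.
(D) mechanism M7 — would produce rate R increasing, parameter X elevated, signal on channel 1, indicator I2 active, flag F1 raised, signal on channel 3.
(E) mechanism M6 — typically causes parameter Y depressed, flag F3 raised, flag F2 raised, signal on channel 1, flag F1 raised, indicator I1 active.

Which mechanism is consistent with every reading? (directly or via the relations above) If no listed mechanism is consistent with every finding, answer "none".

E

For each candidate, compare predicted effects to what was observed:
(A) mechanism M8 — signal on channel 1 miss; flag F2 raised miss; parameter X elevated match; indicator I2 active match; signal on channel 3 match; flag F1 raised miss
(B) process P4 — signal on channel 1 miss; flag F2 raised match; parameter X elevated miss; indicator I2 active miss; signal on channel 3 match; flag F1 raised match
(C) process P1 — fails on signal on channel 1, flag F2 raised, parameter X elevated, indicator I2 active, signal on channel 3 (predicts parameter X depressed, not parameter X elevated)
(D) mechanism M7 — signal on channel 1 match; flag F2 raised miss; parameter X elevated match; indicator I2 active match; signal on channel 3 match; flag F1 raised match
(E) mechanism M6 — signal on channel 1 match; flag F2 raised match; parameter X elevated match (through indicator I1 active → rate R increasing → parameter X elevated); indicator I2 active match (through indicator I1 active → rate R increasing → indicator I2 active); signal on channel 3 match (through indicator I1 active → signal on channel 3); flag F1 raised match
(E) is the only candidate with no mismatches.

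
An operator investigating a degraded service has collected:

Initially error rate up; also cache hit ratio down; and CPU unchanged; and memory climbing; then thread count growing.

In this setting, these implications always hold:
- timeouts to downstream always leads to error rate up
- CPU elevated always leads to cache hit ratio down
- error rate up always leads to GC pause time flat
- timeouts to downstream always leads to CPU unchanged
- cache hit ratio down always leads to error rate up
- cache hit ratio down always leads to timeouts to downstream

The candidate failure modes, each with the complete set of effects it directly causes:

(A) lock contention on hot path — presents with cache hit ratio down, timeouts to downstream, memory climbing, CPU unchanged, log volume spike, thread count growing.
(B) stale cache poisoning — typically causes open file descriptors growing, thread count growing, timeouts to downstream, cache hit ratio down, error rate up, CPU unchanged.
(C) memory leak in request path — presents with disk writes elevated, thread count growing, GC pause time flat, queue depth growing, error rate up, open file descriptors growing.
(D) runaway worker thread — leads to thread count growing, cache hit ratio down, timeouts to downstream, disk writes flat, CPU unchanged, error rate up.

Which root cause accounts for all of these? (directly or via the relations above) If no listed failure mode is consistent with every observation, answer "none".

A

For each candidate, compare predicted effects to what was observed:
(A) lock contention on hot path — error rate up match (via timeouts to downstream → error rate up); cache hit ratio down match; CPU unchanged match; memory climbing match; thread count growing match
(B) stale cache poisoning — does not account for memory climbing
(C) memory leak in request path — error rate up match; cache hit ratio down miss; CPU unchanged miss; memory climbing miss; thread count growing match
(D) runaway worker thread — error rate up match; cache hit ratio down match; CPU unchanged match; memory climbing miss; thread count growing match
Only (A) is consistent with every observation.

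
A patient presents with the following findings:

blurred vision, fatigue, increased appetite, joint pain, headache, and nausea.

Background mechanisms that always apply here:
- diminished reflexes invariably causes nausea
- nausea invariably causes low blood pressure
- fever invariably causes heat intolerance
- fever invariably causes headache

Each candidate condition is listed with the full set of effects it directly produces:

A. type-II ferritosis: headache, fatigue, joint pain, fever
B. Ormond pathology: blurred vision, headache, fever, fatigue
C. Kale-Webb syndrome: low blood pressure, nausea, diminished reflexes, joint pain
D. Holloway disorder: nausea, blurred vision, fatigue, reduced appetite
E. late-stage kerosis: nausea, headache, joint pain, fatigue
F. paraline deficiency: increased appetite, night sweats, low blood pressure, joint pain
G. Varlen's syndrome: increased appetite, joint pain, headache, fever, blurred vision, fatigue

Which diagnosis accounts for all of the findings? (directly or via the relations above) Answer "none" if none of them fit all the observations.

Checking each candidate against the observations:
(A) type-II ferritosis — does not account for blurred vision, increased appetite, nausea
(B) Ormond pathology — blurred vision +; fatigue +; increased appetite -; joint pain -; headache +; nausea -
(C) Kale-Webb syndrome — blurred vision -; fatigue -; increased appetite -; joint pain +; headache -; nausea +
(D) Holloway disorder — blurred vision +; fatigue +; increased appetite -; joint pain -; headache -; nausea +
(E) late-stage kerosis — does not account for blurred vision, increased appetite
(F) paraline deficiency — blurred vision -; fatigue -; increased appetite +; joint pain +; headache -; nausea -
(G) Varlen's syndrome — does not account for nausea
No candidate is consistent with all observations.

none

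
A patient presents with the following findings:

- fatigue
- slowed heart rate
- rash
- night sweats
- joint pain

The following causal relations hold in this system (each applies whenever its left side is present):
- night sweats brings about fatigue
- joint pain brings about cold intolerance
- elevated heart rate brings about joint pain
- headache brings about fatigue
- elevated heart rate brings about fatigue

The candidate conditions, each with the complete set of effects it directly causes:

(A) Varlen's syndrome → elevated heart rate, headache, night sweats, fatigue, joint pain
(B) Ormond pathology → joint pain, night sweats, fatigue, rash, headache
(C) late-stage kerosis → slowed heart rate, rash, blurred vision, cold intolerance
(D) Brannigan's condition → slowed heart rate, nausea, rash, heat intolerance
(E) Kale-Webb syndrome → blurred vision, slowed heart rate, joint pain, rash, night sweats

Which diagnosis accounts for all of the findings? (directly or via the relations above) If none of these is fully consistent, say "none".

E

Checking each candidate against the observations:
(A) Varlen's syndrome — fatigue +; slowed heart rate -; rash -; night sweats +; joint pain +
(B) Ormond pathology — fatigue +; slowed heart rate -; rash +; night sweats +; joint pain +
(C) late-stage kerosis — fatigue -; slowed heart rate +; rash +; night sweats -; joint pain -
(D) Brannigan's condition — does not account for fatigue, night sweats, joint pain
(E) Kale-Webb syndrome — fatigue + (via night sweats → fatigue); slowed heart rate +; rash +; night sweats +; joint pain +
(E) is the only candidate with no mismatches.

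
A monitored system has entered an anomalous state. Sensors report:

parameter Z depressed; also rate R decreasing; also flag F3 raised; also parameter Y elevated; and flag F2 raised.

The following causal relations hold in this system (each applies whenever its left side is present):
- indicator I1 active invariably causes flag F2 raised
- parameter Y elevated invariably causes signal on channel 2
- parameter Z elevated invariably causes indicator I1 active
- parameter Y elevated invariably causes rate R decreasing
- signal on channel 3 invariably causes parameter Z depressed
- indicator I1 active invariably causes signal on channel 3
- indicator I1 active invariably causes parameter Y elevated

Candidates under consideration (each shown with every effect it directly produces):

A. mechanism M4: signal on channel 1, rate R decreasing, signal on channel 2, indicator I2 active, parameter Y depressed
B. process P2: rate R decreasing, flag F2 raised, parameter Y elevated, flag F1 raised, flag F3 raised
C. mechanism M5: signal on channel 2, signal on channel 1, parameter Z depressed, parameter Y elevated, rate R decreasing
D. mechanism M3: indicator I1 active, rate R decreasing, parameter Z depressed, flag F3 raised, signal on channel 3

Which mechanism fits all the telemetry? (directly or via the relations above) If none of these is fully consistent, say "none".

For each candidate, compare predicted effects to what was observed:
(A) mechanism M4 — parameter Z depressed NO; rate R decreasing yes; flag F3 raised NO; parameter Y elevated NO; flag F2 raised NO
(B) process P2 — does not account for parameter Z depressed
(C) mechanism M5 — does not account for flag F3 raised, flag F2 raised
(D) mechanism M3 — accounts for every observation (parameter Y elevated through indicator I1 active → parameter Y elevated)
(D) is the only candidate with no mismatches.

D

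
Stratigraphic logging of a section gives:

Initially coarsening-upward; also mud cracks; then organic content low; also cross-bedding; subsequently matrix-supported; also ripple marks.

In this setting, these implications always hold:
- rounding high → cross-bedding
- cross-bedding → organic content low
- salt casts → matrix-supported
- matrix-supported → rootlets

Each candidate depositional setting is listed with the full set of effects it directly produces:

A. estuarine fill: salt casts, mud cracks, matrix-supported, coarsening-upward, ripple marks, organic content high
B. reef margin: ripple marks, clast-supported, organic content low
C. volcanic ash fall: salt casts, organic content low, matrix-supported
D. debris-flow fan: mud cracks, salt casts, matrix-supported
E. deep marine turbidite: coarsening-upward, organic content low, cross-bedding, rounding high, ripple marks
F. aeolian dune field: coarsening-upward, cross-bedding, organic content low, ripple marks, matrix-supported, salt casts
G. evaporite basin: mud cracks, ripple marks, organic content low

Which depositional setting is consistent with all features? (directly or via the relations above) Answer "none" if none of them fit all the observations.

none

Checking each candidate against the observations:
(A) estuarine fill — fails on organic content low, cross-bedding (predicts organic content high, not organic content low)
(B) reef margin — coarsening-upward miss; mud cracks miss; organic content low match; cross-bedding miss; matrix-supported miss; ripple marks match
(C) volcanic ash fall — coarsening-upward miss; mud cracks miss; organic content low match; cross-bedding miss; matrix-supported match; ripple marks miss
(D) debris-flow fan — does not account for coarsening-upward, organic content low, cross-bedding, ripple marks
(E) deep marine turbidite — coarsening-upward match; mud cracks miss; organic content low match; cross-bedding match; matrix-supported miss; ripple marks match
(F) aeolian dune field — does not account for mud cracks
(G) evaporite basin — coarsening-upward miss; mud cracks match; organic content low match; cross-bedding miss; matrix-supported miss; ripple marks match
Every candidate fails on at least one observation.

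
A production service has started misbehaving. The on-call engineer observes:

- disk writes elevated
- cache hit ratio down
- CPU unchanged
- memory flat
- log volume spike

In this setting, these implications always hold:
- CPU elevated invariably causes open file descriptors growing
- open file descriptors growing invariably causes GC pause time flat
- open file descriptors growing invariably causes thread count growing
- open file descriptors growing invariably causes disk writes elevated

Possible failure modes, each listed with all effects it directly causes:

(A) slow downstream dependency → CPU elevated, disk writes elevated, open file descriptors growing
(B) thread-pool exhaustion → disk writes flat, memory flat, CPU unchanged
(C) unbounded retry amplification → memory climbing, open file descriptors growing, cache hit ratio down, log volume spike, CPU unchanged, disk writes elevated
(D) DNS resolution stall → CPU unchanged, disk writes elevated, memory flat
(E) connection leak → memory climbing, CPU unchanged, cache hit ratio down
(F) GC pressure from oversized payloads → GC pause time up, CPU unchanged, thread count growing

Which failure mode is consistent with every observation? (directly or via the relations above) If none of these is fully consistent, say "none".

none

Testing each hypothesis:
(A) slow downstream dependency — disk writes elevated match; cache hit ratio down miss; CPU unchanged miss; memory flat miss; log volume spike miss
(B) thread-pool exhaustion — disk writes elevated miss; cache hit ratio down miss; CPU unchanged match; memory flat match; log volume spike miss
(C) unbounded retry amplification — fails on memory flat (predicts memory climbing, not memory flat)
(D) DNS resolution stall — does not account for cache hit ratio down, log volume spike
(E) connection leak — disk writes elevated miss; cache hit ratio down match; CPU unchanged match; memory flat miss; log volume spike miss
(F) GC pressure from oversized payloads — disk writes elevated miss; cache hit ratio down miss; CPU unchanged match; memory flat miss; log volume spike miss
None of the listed candidates fits everything.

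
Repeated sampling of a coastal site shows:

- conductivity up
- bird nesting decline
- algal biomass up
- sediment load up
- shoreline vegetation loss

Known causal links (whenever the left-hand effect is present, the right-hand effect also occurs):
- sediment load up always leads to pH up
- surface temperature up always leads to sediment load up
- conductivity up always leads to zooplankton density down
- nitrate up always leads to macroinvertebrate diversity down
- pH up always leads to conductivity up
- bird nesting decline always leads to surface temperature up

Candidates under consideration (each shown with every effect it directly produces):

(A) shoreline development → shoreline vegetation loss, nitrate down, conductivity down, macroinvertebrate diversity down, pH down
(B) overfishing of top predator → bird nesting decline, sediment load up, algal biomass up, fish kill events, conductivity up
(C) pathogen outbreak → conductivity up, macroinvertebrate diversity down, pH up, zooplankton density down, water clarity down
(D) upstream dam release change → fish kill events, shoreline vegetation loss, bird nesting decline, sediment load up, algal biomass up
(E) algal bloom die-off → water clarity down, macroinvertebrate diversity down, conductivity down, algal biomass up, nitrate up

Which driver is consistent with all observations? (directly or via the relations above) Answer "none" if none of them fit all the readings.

D

Checking each candidate against the observations:
(A) shoreline development — fails on conductivity up, bird nesting decline, algal biomass up, sediment load up (predicts conductivity down, not conductivity up)
(B) overfishing of top predator — does not account for shoreline vegetation loss
(C) pathogen outbreak — conductivity up +; bird nesting decline -; algal biomass up -; sediment load up -; shoreline vegetation loss -
(D) upstream dam release change — conductivity up + (through sediment load up → pH up → conductivity up); bird nesting decline +; algal biomass up +; sediment load up +; shoreline vegetation loss +
(E) algal bloom die-off — conductivity up -; bird nesting decline -; algal biomass up +; sediment load up -; shoreline vegetation loss -
(D) is the only candidate with no mismatches.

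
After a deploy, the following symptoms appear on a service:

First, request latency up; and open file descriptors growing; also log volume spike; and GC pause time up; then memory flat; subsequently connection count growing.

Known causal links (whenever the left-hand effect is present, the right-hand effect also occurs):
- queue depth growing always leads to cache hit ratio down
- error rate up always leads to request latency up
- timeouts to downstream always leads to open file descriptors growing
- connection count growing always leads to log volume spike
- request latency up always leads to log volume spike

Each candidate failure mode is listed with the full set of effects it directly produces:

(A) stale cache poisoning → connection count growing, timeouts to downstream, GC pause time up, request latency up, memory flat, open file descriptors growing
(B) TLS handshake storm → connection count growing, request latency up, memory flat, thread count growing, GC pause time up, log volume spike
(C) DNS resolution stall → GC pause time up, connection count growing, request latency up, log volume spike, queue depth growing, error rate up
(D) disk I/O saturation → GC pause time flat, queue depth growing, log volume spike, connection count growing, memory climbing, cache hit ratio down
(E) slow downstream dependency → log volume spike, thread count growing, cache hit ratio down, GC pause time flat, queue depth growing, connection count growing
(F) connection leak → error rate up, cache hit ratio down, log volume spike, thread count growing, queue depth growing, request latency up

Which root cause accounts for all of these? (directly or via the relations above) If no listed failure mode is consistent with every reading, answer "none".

For each candidate, compare predicted effects to what was observed:
(A) stale cache poisoning — request latency up match; open file descriptors growing match; log volume spike match (via connection count growing → log volume spike); GC pause time up match; memory flat match; connection count growing match
(B) TLS handshake storm — request latency up match; open file descriptors growing miss; log volume spike match; GC pause time up match; memory flat match; connection count growing match
(C) DNS resolution stall — does not account for open file descriptors growing, memory flat
(D) disk I/O saturation — request latency up miss; open file descriptors growing miss; log volume spike match; GC pause time up miss; memory flat miss; connection count growing match
(E) slow downstream dependency — request latency up miss; open file descriptors growing miss; log volume spike match; GC pause time up miss; memory flat miss; connection count growing match
(F) connection leak — request latency up match; open file descriptors growing miss; log volume spike match; GC pause time up miss; memory flat miss; connection count growing miss
(A) alone accounts for all the evidence.

A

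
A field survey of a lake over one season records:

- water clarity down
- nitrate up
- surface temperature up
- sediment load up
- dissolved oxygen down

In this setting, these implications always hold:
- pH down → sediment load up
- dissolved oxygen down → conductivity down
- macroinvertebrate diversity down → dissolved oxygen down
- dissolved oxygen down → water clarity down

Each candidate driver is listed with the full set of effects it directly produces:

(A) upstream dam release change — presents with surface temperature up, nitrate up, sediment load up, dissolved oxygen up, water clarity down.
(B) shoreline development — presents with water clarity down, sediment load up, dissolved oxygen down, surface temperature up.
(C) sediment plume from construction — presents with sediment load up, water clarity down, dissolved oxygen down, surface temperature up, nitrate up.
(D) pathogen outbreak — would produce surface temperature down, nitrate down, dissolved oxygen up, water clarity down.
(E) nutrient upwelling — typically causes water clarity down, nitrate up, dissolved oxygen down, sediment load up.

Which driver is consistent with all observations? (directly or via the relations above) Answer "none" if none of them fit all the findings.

C

Testing each hypothesis:
(A) upstream dam release change — fails on dissolved oxygen down (predicts dissolved oxygen up, not dissolved oxygen down)
(B) shoreline development — water clarity down ✓; nitrate up ✗; surface temperature up ✓; sediment load up ✓; dissolved oxygen down ✓
(C) sediment plume from construction — water clarity down ✓; nitrate up ✓; surface temperature up ✓; sediment load up ✓; dissolved oxygen down ✓
(D) pathogen outbreak — fails on nitrate up, surface temperature up, sediment load up, dissolved oxygen down (predicts nitrate down, not nitrate up; predicts surface temperature down, not surface temperature up; predicts dissolved oxygen up, not dissolved oxygen down)
(E) nutrient upwelling — does not account for surface temperature up
(C) alone accounts for all the evidence.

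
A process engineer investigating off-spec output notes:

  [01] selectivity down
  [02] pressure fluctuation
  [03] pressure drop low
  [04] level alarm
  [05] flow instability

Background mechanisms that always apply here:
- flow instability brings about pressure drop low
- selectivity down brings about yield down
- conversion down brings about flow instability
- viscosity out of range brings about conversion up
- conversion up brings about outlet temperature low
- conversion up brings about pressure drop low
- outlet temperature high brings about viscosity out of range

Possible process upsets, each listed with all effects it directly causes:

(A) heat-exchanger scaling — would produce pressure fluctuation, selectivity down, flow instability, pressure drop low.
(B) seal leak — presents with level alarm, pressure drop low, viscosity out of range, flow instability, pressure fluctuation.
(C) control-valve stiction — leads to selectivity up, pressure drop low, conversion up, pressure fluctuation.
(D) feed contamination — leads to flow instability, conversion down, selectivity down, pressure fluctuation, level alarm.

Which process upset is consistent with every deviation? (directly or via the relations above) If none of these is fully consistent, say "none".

Checking each candidate against the observations:
(A) heat-exchanger scaling — selectivity down yes; pressure fluctuation yes; pressure drop low yes; level alarm NO; flow instability yes
(B) seal leak — selectivity down NO; pressure fluctuation yes; pressure drop low yes; level alarm yes; flow instability yes
(C) control-valve stiction — fails on selectivity down, level alarm, flow instability (predicts selectivity up, not selectivity down)
(D) feed contamination — selectivity down yes; pressure fluctuation yes; pressure drop low yes (through flow instability → pressure drop low); level alarm yes; flow instability yes
Only (D) is consistent with every observation.

D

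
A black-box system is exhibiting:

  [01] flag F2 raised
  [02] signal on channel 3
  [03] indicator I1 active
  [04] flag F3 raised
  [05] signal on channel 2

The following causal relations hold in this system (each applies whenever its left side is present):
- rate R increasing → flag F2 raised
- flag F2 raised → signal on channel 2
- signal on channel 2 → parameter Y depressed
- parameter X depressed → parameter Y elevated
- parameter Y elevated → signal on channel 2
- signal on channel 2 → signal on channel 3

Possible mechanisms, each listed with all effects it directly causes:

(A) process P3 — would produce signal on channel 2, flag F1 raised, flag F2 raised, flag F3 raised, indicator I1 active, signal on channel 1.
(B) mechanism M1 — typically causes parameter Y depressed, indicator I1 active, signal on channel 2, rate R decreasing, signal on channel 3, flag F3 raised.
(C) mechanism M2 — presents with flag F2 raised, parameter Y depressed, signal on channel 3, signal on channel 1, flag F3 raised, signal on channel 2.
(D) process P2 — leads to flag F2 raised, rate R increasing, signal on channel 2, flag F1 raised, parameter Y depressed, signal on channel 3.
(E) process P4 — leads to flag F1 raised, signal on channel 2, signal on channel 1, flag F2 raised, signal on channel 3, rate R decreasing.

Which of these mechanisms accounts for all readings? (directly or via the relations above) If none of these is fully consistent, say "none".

A

Per-candidate check:
(A) process P3 — accounts for every observation (signal on channel 3 via signal on channel 2 → signal on channel 3)
(B) mechanism M1 — does not account for flag F2 raised
(C) mechanism M2 — flag F2 raised match; signal on channel 3 match; indicator I1 active miss; flag F3 raised match; signal on channel 2 match
(D) process P2 — flag F2 raised match; signal on channel 3 match; indicator I1 active miss; flag F3 raised miss; signal on channel 2 match
(E) process P4 — does not account for indicator I1 active, flag F3 raised
Only (A) is consistent with every observation.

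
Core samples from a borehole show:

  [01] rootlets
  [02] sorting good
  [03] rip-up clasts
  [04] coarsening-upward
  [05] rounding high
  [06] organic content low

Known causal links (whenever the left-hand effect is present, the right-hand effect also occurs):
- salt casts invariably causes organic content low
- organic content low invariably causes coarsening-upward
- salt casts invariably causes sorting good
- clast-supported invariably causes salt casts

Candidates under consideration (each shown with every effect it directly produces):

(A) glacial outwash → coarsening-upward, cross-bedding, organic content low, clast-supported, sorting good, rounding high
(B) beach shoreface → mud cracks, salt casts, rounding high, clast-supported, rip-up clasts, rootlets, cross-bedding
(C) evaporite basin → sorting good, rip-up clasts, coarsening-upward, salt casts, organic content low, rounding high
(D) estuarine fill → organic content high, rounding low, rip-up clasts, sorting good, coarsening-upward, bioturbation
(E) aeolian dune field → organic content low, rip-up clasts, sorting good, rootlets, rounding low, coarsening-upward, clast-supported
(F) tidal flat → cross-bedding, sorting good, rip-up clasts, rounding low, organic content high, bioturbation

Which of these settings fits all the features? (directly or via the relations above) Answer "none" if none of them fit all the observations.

B

Testing each hypothesis:
(A) glacial outwash — rootlets ✗; sorting good ✓; rip-up clasts ✗; coarsening-upward ✓; rounding high ✓; organic content low ✓
(B) beach shoreface — accounts for every observation (sorting good through salt casts → sorting good)
(C) evaporite basin — rootlets ✗; sorting good ✓; rip-up clasts ✓; coarsening-upward ✓; rounding high ✓; organic content low ✓
(D) estuarine fill — rootlets ✗; sorting good ✓; rip-up clasts ✓; coarsening-upward ✓; rounding high ✗; organic content low ✗
(E) aeolian dune field — fails on rounding high (predicts rounding low, not rounding high)
(F) tidal flat — fails on rootlets, coarsening-upward, rounding high, organic content low (predicts rounding low, not rounding high; predicts organic content high, not organic content low)
Only (B) is consistent with every observation.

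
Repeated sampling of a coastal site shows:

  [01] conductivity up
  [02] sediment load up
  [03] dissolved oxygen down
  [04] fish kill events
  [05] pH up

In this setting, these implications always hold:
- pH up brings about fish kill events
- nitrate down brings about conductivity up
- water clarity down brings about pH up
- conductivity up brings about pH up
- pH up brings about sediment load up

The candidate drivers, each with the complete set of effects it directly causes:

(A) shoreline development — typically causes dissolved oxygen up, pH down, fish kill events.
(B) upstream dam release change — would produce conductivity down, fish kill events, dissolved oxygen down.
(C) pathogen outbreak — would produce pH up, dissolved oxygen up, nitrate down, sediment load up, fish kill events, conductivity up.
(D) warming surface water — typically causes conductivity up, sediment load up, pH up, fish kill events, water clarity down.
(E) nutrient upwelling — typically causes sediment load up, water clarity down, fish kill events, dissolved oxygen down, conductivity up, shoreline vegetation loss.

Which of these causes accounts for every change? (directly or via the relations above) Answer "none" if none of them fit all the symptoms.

E

Testing each hypothesis:
(A) shoreline development — conductivity up -; sediment load up -; dissolved oxygen down -; fish kill events +; pH up -
(B) upstream dam release change — conductivity up -; sediment load up -; dissolved oxygen down +; fish kill events +; pH up -
(C) pathogen outbreak — fails on dissolved oxygen down (predicts dissolved oxygen up, not dissolved oxygen down)
(D) warming surface water — does not account for dissolved oxygen down
(E) nutrient upwelling — conductivity up +; sediment load up +; dissolved oxygen down +; fish kill events +; pH up + (through water clarity down → pH up)
(E) alone accounts for all the evidence.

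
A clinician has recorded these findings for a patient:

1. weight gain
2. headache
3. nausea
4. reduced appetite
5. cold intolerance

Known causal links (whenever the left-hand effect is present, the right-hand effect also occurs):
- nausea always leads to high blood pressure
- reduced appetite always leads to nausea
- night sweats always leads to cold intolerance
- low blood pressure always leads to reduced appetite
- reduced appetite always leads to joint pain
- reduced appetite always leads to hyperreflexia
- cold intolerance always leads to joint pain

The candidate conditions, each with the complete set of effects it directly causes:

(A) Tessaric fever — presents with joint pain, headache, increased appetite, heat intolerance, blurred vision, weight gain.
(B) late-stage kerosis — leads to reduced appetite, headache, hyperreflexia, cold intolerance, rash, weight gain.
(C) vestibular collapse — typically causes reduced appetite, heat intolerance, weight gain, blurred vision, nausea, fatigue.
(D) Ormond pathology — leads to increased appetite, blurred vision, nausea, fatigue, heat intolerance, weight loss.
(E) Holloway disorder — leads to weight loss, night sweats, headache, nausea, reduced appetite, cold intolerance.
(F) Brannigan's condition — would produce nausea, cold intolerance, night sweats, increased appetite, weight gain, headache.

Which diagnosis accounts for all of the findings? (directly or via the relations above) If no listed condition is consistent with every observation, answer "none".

B

For each candidate, compare predicted effects to what was observed:
(A) Tessaric fever — weight gain ✓; headache ✓; nausea ✗; reduced appetite ✗; cold intolerance ✗
(B) late-stage kerosis — weight gain ✓; headache ✓; nausea ✓ (through reduced appetite → nausea); reduced appetite ✓; cold intolerance ✓
(C) vestibular collapse — weight gain ✓; headache ✗; nausea ✓; reduced appetite ✓; cold intolerance ✗
(D) Ormond pathology — fails on weight gain, headache, reduced appetite, cold intolerance (predicts weight loss, not weight gain; predicts increased appetite, not reduced appetite; predicts heat intolerance, not cold intolerance)
(E) Holloway disorder — fails on weight gain (predicts weight loss, not weight gain)
(F) Brannigan's condition — fails on reduced appetite (predicts increased appetite, not reduced appetite)
(B) alone accounts for all the evidence.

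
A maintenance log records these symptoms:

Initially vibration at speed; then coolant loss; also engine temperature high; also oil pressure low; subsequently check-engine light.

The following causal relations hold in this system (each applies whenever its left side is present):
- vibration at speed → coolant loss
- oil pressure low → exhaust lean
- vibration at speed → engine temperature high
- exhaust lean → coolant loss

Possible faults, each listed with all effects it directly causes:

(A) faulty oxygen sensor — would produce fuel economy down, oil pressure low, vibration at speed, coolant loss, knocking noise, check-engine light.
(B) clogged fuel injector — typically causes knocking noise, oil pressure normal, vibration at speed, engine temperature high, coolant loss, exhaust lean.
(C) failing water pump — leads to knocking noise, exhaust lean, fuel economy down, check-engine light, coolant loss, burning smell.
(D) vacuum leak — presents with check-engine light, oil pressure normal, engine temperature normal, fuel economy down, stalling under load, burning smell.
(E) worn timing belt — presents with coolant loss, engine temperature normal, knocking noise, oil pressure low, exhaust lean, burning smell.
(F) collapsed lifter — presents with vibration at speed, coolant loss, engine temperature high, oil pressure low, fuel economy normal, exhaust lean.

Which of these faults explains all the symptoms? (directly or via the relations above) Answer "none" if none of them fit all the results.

A

For each candidate, compare predicted effects to what was observed:
(A) faulty oxygen sensor — vibration at speed ✓; coolant loss ✓; engine temperature high ✓ (through vibration at speed → engine temperature high); oil pressure low ✓; check-engine light ✓
(B) clogged fuel injector — vibration at speed ✓; coolant loss ✓; engine temperature high ✓; oil pressure low ✗; check-engine light ✗
(C) failing water pump — vibration at speed ✗; coolant loss ✓; engine temperature high ✗; oil pressure low ✗; check-engine light ✓
(D) vacuum leak — vibration at speed ✗; coolant loss ✗; engine temperature high ✗; oil pressure low ✗; check-engine light ✓
(E) worn timing belt — vibration at speed ✗; coolant loss ✓; engine temperature high ✗; oil pressure low ✓; check-engine light ✗
(F) collapsed lifter — does not account for check-engine light
(A) alone accounts for all the evidence.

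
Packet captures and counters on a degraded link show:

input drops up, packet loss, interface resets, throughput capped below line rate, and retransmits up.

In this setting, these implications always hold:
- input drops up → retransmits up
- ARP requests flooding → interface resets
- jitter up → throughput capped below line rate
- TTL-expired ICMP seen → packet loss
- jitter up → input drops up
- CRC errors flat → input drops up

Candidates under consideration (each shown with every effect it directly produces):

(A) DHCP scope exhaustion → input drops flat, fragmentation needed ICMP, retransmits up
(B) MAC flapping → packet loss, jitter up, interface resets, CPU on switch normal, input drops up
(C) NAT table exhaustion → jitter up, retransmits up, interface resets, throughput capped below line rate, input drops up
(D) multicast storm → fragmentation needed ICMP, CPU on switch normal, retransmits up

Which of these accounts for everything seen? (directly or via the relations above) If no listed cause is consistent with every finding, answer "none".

B

Checking each candidate against the observations:
(A) DHCP scope exhaustion — fails on input drops up, packet loss, interface resets, throughput capped below line rate (predicts input drops flat, not input drops up)
(B) MAC flapping — accounts for every observation (throughput capped below line rate through jitter up → throughput capped below line rate)
(C) NAT table exhaustion — input drops up +; packet loss -; interface resets +; throughput capped below line rate +; retransmits up +
(D) multicast storm — does not account for input drops up, packet loss, interface resets, throughput capped below line rate
(B) alone accounts for all the evidence.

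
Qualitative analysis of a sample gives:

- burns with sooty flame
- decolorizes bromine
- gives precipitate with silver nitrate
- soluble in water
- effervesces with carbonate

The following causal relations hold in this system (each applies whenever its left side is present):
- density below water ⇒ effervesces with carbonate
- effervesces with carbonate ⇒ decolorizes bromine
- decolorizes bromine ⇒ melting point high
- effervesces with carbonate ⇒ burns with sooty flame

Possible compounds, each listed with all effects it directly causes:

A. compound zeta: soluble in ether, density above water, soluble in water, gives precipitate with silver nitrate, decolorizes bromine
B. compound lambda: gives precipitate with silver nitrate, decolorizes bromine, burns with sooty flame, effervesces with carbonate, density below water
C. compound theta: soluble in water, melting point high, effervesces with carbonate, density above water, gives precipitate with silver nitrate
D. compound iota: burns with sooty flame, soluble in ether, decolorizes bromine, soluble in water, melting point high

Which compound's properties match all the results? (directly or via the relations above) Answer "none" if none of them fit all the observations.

Testing each hypothesis:
(A) compound zeta — burns with sooty flame miss; decolorizes bromine match; gives precipitate with silver nitrate match; soluble in water match; effervesces with carbonate miss
(B) compound lambda — burns with sooty flame match; decolorizes bromine match; gives precipitate with silver nitrate match; soluble in water miss; effervesces with carbonate match
(C) compound theta — accounts for every observation (burns with sooty flame through effervesces with carbonate → burns with sooty flame)
(D) compound iota — does not account for gives precipitate with silver nitrate, effervesces with carbonate
Only (C) is consistent with every observation.

C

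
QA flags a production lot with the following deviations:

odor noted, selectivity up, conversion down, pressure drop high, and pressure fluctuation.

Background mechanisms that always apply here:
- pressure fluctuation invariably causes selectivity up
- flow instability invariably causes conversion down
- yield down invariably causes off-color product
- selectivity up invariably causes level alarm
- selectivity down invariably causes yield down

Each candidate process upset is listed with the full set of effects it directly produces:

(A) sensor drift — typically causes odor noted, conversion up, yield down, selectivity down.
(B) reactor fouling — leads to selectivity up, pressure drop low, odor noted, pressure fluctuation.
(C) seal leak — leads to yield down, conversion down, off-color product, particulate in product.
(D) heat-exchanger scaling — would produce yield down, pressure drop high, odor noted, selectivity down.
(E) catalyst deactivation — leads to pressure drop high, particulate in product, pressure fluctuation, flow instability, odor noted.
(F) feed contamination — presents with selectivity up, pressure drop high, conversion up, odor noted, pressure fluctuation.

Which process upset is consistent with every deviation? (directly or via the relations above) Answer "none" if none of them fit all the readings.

E

Checking each candidate against the observations:
(A) sensor drift — fails on selectivity up, conversion down, pressure drop high, pressure fluctuation (predicts selectivity down, not selectivity up; predicts conversion up, not conversion down)
(B) reactor fouling — odor noted +; selectivity up +; conversion down -; pressure drop high -; pressure fluctuation +
(C) seal leak — odor noted -; selectivity up -; conversion down +; pressure drop high -; pressure fluctuation -
(D) heat-exchanger scaling — fails on selectivity up, conversion down, pressure fluctuation (predicts selectivity down, not selectivity up)
(E) catalyst deactivation — accounts for every observation (selectivity up by pressure fluctuation → selectivity up)
(F) feed contamination — odor noted +; selectivity up +; conversion down -; pressure drop high +; pressure fluctuation +
(E) is the only candidate with no mismatches.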